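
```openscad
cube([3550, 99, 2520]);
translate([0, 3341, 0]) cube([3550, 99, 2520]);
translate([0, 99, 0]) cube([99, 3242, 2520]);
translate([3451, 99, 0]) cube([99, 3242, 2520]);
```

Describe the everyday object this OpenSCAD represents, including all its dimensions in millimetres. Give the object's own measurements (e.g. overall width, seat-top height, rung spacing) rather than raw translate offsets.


The wall frame of a small rectangular building: four walls, each 2520 mm tall and 99 mm thick, enclosing a footprint 3550 mm (x) by 3440 mm (y) outside-to-outside, with no floor or roof. The front and back walls (the −y and +y sides) span the full width; the two side walls fit between them.


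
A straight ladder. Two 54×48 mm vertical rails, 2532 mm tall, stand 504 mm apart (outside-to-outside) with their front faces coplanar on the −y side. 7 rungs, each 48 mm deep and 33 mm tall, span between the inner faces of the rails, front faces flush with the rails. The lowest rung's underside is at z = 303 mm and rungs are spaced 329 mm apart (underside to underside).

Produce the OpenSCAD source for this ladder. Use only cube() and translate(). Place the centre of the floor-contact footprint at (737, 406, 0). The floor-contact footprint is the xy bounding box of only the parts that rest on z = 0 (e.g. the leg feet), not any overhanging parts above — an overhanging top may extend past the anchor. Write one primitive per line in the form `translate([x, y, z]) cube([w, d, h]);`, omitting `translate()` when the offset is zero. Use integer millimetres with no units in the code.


// rung span = 504 - 2*54 = 396
// rung[k] z = 303 + k*329
translate([485, 382, 0]) cube([54, 48, 2532]);
translate([935, 382, 0]) cube([54, 48, 2532]);
translate([539, 382, 303]) cube([396, 48, 33]);
translate([539, 382, 632]) cube([396, 48, 33]);
translate([539, 382, 961]) cube([396, 48, 33]);
translate([539, 382, 1290]) cube([396, 48, 33]);
translate([539, 382, 1619]) cube([396, 48, 33]);
translate([539, 382, 1948]) cube([396, 48, 33]);
translate([539, 382, 2277]) cube([396, 48, 33]);


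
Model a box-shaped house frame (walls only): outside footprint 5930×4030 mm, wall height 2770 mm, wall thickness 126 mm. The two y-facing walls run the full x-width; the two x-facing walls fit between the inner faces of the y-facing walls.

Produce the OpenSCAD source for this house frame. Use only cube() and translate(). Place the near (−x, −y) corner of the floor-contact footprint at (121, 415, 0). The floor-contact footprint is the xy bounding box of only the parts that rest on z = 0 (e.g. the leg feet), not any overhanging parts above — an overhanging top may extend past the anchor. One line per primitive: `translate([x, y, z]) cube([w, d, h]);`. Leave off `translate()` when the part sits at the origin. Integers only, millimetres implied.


translate([121, 415, 0]) cube([5930, 126, 2770]);
translate([121, 4319, 0]) cube([5930, 126, 2770]);
translate([121, 541, 0]) cube([126, 3778, 2770]);
translate([5925, 541, 0]) cube([126, 3778, 2770]);


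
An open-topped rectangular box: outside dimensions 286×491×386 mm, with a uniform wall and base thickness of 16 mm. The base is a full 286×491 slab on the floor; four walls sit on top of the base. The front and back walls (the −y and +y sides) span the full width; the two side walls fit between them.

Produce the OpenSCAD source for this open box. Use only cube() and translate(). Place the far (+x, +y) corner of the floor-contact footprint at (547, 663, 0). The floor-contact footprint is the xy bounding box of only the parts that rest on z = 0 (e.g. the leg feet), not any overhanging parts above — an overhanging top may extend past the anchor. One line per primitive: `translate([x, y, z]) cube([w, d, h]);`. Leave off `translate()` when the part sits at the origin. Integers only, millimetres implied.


translate([261, 172, 0]) cube([286, 491, 16]);
translate([261, 172, 16]) cube([286, 16, 370]);
translate([261, 647, 16]) cube([286, 16, 370]);
translate([261, 188, 16]) cube([16, 459, 370]);
translate([531, 188, 16]) cube([16, 459, 370]);


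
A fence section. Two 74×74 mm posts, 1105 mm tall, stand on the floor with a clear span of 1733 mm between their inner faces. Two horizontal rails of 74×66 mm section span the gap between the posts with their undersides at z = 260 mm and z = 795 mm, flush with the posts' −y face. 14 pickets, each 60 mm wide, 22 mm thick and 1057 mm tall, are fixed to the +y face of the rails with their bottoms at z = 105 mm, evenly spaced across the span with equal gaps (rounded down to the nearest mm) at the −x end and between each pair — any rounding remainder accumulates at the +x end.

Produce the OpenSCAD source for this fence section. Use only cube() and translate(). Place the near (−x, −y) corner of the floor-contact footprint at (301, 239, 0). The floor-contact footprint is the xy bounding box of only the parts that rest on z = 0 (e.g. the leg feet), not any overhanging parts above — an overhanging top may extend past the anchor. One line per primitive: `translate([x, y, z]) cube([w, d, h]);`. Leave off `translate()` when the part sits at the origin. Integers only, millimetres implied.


translate([301, 239, 0]) cube([74, 74, 1105]);
translate([2108, 239, 0]) cube([74, 74, 1105]);
translate([375, 239, 260]) cube([1733, 74, 66]);
translate([375, 239, 795]) cube([1733, 74, 66]);
translate([434, 313, 105]) cube([60, 22, 1057]);
translate([553, 313, 105]) cube([60, 22, 1057]);
translate([672, 313, 105]) cube([60, 22, 1057]);
translate([791, 313, 105]) cube([60, 22, 1057]);
translate([910, 313, 105]) cube([60, 22, 1057]);
translate([1029, 313, 105]) cube([60, 22, 1057]);
translate([1148, 313, 105]) cube([60, 22, 1057]);
translate([1267, 313, 105]) cube([60, 22, 1057]);
translate([1386, 313, 105]) cube([60, 22, 1057]);
translate([1505, 313, 105]) cube([60, 22, 1057]);
translate([1624, 313, 105]) cube([60, 22, 1057]);
translate([1743, 313, 105]) cube([60, 22, 1057]);
translate([1862, 313, 105]) cube([60, 22, 1057]);
translate([1981, 313, 105]) cube([60, 22, 1057]);


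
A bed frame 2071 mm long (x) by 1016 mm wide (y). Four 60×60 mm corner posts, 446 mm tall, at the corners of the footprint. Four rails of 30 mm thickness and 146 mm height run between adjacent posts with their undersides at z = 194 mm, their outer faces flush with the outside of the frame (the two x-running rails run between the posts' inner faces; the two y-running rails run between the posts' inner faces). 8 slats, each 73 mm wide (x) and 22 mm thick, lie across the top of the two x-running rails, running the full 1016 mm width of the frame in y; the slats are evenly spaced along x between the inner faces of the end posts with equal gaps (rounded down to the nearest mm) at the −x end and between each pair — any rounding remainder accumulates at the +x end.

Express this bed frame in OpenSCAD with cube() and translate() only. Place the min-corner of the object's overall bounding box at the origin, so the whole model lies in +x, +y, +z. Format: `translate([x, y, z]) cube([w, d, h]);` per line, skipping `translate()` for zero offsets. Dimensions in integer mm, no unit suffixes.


cube([60, 60, 446]);
translate([0, 956, 0]) cube([60, 60, 446]);
translate([2011, 0, 0]) cube([60, 60, 446]);
translate([2011, 956, 0]) cube([60, 60, 446]);
translate([60, 0, 194]) cube([1951, 30, 146]);
translate([60, 986, 194]) cube([1951, 30, 146]);
translate([0, 60, 194]) cube([30, 896, 146]);
translate([2041, 60, 194]) cube([30, 896, 146]);
translate([211, 0, 340]) cube([73, 1016, 22]);
translate([435, 0, 340]) cube([73, 1016, 22]);
translate([659, 0, 340]) cube([73, 1016, 22]);
translate([883, 0, 340]) cube([73, 1016, 22]);
translate([1107, 0, 340]) cube([73, 1016, 22]);
translate([1331, 0, 340]) cube([73, 1016, 22]);
translate([1555, 0, 340]) cube([73, 1016, 22]);
translate([1779, 0, 340]) cube([73, 1016, 22]);


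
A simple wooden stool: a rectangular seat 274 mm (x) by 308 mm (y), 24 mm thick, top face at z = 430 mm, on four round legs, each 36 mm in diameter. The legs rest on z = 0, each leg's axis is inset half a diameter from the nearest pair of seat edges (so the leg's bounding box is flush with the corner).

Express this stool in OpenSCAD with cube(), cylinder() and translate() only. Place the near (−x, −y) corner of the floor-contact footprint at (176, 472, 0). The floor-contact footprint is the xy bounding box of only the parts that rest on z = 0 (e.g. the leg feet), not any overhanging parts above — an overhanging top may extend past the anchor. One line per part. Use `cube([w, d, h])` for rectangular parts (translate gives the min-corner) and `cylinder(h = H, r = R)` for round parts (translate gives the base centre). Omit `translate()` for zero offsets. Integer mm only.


// leg_h = 430 - 24 = 406
translate([176, 472, 406]) cube([274, 308, 24]);
translate([194, 490, 0]) cylinder(h = 406, r = 18);
translate([432, 490, 0]) cylinder(h = 406, r = 18);
translate([194, 762, 0]) cylinder(h = 406, r = 18);
translate([432, 762, 0]) cylinder(h = 406, r = 18);


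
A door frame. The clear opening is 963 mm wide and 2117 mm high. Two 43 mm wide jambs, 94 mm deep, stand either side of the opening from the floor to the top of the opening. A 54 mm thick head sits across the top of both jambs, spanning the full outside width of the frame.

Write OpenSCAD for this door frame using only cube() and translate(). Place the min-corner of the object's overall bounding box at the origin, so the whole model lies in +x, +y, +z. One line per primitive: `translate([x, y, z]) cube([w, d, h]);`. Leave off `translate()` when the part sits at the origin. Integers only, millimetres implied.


cube([43, 94, 2117]);
translate([1006, 0, 0]) cube([43, 94, 2117]);
translate([0, 0, 2117]) cube([1049, 94, 54]);


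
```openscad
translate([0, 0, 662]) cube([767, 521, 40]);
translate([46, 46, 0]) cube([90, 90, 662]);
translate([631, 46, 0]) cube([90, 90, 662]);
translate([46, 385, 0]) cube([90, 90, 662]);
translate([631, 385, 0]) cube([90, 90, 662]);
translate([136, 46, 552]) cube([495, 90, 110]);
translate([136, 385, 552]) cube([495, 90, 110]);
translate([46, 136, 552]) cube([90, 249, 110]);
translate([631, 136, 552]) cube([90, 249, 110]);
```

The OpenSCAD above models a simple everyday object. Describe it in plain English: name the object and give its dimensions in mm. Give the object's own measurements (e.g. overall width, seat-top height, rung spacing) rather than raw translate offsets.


A rectangular dining table. The top is 767×521×40 mm with its upper surface at z = 702 mm. It stands on four 90×90 mm square legs, each inset 46 mm from the nearest pair of top edges, running from the floor to the underside of the top. Four apron rails, 90 mm thick and 110 mm tall, run between adjacent legs with their top edges flush with the underside of the top and their outer faces flush with the legs' outer faces.


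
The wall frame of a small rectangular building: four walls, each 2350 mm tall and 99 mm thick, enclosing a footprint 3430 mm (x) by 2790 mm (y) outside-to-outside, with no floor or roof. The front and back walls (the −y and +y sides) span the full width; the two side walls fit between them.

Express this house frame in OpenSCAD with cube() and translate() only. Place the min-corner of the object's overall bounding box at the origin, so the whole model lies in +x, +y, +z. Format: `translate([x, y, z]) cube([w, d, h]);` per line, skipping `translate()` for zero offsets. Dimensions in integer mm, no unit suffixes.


cube([3430, 99, 2350]);
translate([0, 2691, 0]) cube([3430, 99, 2350]);
translate([0, 99, 0]) cube([99, 2592, 2350]);
translate([3331, 99, 0]) cube([99, 2592, 2350]);


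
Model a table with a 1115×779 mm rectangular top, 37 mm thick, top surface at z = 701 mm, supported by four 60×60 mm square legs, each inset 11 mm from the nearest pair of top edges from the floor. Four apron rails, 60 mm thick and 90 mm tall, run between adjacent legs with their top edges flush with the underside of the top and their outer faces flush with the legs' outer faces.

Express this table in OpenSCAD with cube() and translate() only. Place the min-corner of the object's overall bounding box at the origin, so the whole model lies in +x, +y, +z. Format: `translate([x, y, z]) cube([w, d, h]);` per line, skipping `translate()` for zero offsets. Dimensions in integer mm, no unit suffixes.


translate([0, 0, 664]) cube([1115, 779, 37]);
translate([11, 11, 0]) cube([60, 60, 664]);
translate([1044, 11, 0]) cube([60, 60, 664]);
translate([11, 708, 0]) cube([60, 60, 664]);
translate([1044, 708, 0]) cube([60, 60, 664]);
translate([71, 11, 574]) cube([973, 60, 90]);
translate([71, 708, 574]) cube([973, 60, 90]);
translate([11, 71, 574]) cube([60, 637, 90]);
translate([1044, 71, 574]) cube([60, 637, 90]);


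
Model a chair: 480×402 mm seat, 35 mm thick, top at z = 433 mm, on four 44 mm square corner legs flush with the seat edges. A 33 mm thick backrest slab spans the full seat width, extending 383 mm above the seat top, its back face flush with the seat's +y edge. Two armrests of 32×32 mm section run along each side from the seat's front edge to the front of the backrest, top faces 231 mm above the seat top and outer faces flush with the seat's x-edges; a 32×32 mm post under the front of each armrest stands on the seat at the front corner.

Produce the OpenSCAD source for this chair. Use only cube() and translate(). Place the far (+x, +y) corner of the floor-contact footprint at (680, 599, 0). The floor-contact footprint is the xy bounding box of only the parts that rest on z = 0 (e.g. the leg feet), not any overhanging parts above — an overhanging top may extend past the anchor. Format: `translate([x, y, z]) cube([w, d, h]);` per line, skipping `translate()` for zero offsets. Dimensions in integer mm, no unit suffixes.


// leg_h = 433 - 35 = 398
// arm post h = 231 - 32 = 199
translate([200, 197, 398]) cube([480, 402, 35]);
translate([200, 197, 0]) cube([44, 44, 398]);
translate([636, 197, 0]) cube([44, 44, 398]);
translate([200, 555, 0]) cube([44, 44, 398]);
translate([636, 555, 0]) cube([44, 44, 398]);
translate([200, 566, 433]) cube([480, 33, 383]);
translate([200, 197, 632]) cube([32, 369, 32]);
translate([648, 197, 632]) cube([32, 369, 32]);
translate([200, 197, 433]) cube([32, 32, 199]);
translate([648, 197, 433]) cube([32, 32, 199]);


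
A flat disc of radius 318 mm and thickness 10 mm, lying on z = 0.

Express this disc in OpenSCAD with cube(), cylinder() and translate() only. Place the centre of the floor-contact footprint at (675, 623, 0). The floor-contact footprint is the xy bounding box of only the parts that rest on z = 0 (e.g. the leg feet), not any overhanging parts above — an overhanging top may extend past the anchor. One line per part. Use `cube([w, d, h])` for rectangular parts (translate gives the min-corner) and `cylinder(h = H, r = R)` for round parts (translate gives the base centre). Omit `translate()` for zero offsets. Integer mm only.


translate([675, 623, 0]) cylinder(h = 10, r = 318);


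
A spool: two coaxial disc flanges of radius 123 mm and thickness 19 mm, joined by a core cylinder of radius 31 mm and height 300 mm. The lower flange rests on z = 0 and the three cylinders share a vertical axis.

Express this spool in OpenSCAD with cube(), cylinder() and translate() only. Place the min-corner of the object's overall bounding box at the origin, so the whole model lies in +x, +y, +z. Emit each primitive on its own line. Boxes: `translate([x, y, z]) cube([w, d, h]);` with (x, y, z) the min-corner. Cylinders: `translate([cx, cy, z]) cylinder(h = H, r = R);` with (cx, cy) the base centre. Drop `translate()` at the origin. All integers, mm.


translate([123, 123, 0]) cylinder(h = 19, r = 123);
translate([123, 123, 19]) cylinder(h = 300, r = 31);
translate([123, 123, 319]) cylinder(h = 19, r = 123);


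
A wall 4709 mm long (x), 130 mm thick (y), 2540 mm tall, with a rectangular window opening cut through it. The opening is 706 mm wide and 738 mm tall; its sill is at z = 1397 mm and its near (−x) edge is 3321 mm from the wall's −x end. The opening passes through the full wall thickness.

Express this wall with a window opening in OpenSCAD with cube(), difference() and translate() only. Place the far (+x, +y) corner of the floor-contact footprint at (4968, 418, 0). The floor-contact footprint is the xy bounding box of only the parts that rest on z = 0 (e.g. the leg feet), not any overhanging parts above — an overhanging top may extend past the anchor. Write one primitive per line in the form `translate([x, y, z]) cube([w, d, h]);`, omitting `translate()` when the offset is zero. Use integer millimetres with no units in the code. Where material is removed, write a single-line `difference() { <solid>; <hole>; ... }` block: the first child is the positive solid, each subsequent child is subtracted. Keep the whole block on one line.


difference() { translate([259, 288, 0]) cube([4709, 130, 2540]); translate([3580, 288, 1397]) cube([706, 130, 738]); }


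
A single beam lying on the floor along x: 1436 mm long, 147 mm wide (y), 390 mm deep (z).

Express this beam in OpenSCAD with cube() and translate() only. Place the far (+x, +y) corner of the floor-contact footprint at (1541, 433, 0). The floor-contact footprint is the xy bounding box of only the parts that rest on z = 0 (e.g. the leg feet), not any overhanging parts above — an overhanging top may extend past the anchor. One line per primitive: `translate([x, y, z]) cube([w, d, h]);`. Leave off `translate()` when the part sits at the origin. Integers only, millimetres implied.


translate([105, 286, 0]) cube([1436, 147, 390]);


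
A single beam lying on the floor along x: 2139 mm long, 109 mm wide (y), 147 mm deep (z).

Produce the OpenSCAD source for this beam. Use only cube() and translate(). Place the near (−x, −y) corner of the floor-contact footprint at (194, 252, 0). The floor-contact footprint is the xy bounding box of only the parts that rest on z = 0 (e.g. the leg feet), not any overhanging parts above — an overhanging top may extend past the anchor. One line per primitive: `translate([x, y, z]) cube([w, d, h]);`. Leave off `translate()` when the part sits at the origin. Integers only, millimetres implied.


translate([194, 252, 0]) cube([2139, 109, 147]);


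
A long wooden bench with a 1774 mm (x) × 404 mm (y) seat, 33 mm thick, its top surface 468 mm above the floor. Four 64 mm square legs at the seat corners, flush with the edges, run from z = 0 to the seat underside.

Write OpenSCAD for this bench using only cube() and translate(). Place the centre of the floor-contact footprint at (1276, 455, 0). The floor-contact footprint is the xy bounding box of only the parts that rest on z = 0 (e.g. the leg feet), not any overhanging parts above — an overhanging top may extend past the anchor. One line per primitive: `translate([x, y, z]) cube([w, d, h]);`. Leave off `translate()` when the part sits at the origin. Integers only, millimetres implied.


translate([389, 253, 435]) cube([1774, 404, 33]);
translate([389, 253, 0]) cube([64, 64, 435]);
translate([389, 593, 0]) cube([64, 64, 435]);
translate([2099, 253, 0]) cube([64, 64, 435]);
translate([2099, 593, 0]) cube([64, 64, 435]);


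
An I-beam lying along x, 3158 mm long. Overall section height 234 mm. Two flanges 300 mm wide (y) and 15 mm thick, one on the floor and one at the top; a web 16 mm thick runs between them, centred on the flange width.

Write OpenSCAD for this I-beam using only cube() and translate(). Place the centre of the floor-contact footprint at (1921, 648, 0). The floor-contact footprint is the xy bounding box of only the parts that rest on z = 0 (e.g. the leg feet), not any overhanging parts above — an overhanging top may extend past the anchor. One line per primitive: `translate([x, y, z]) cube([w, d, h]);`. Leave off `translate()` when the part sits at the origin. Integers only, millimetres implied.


translate([342, 498, 0]) cube([3158, 300, 15]);
translate([342, 640, 15]) cube([3158, 16, 204]);
translate([342, 498, 219]) cube([3158, 300, 15]);


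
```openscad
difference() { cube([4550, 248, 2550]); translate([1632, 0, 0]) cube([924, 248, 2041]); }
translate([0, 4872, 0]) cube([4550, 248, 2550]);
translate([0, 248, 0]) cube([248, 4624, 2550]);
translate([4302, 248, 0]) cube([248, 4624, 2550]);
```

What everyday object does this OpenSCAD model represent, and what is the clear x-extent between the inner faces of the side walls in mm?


A single room. The interior width is 4054 mm.

Four walls enclosing a rectangle with a door in the front wall — a room. Outside width 4550 minus two 248 mm walls gives 4054 mm.


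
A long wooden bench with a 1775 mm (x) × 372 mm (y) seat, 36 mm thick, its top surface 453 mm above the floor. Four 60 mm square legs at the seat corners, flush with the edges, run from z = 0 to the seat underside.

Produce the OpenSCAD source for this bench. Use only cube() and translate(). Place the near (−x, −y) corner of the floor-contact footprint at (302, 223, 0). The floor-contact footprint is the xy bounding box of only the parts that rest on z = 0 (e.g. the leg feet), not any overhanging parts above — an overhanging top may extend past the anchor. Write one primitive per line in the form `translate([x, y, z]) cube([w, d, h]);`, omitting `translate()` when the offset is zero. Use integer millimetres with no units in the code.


translate([302, 223, 417]) cube([1775, 372, 36]);
translate([302, 223, 0]) cube([60, 60, 417]);
translate([302, 535, 0]) cube([60, 60, 417]);
translate([2017, 223, 0]) cube([60, 60, 417]);
translate([2017, 535, 0]) cube([60, 60, 417]);


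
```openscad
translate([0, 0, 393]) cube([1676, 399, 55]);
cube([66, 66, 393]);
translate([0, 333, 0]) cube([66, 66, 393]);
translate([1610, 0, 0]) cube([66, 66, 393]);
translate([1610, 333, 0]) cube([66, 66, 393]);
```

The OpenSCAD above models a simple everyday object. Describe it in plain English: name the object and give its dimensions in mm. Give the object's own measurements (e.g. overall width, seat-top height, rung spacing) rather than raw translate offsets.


A long wooden bench with a 1676 mm (x) × 399 mm (y) seat, 55 mm thick, its top surface 448 mm above the floor. Four 66 mm square legs at the seat corners, flush with the edges, run from z = 0 to the seat underside.


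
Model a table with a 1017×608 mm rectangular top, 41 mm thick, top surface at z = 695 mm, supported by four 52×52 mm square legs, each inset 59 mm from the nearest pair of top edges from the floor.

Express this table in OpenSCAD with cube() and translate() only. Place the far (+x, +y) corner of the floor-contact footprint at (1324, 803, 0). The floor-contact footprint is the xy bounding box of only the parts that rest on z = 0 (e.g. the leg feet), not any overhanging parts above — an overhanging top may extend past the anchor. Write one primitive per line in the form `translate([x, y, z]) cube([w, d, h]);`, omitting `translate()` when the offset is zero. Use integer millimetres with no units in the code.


// leg_h = 695 - 41 = 654
translate([366, 254, 654]) cube([1017, 608, 41]);
translate([425, 313, 0]) cube([52, 52, 654]);
translate([1272, 313, 0]) cube([52, 52, 654]);
translate([425, 751, 0]) cube([52, 52, 654]);
translate([1272, 751, 0]) cube([52, 52, 654]);


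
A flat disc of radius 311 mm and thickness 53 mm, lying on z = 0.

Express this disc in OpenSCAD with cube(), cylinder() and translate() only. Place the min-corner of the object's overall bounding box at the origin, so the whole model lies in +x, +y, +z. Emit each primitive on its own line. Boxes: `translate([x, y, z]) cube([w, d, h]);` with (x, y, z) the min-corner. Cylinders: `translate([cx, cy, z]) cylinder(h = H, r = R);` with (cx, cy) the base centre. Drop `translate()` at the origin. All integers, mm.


translate([311, 311, 0]) cylinder(h = 53, r = 311);


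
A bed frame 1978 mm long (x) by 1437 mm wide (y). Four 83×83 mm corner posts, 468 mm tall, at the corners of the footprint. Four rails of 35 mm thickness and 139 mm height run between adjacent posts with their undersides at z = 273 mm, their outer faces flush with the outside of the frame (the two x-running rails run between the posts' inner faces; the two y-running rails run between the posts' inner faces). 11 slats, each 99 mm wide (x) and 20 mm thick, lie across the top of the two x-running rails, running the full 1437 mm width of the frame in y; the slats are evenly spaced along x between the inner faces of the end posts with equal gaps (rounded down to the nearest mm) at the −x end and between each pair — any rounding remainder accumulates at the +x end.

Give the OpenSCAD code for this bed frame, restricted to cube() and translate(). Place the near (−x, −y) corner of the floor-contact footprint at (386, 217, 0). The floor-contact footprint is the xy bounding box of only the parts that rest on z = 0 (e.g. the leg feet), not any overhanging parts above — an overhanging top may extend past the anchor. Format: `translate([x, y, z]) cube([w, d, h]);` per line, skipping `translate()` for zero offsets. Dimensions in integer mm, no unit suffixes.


// slat z = rail_z + rail_h = 273 + 139 = 412
// slat gap = ⌊(1812 − 11·99) / 12⌋ = 60
translate([386, 217, 0]) cube([83, 83, 468]);
translate([386, 1571, 0]) cube([83, 83, 468]);
translate([2281, 217, 0]) cube([83, 83, 468]);
translate([2281, 1571, 0]) cube([83, 83, 468]);
translate([469, 217, 273]) cube([1812, 35, 139]);
translate([469, 1619, 273]) cube([1812, 35, 139]);
translate([386, 300, 273]) cube([35, 1271, 139]);
translate([2329, 300, 273]) cube([35, 1271, 139]);
translate([529, 217, 412]) cube([99, 1437, 20]);
translate([688, 217, 412]) cube([99, 1437, 20]);
translate([847, 217, 412]) cube([99, 1437, 20]);
translate([1006, 217, 412]) cube([99, 1437, 20]);
translate([1165, 217, 412]) cube([99, 1437, 20]);
translate([1324, 217, 412]) cube([99, 1437, 20]);
translate([1483, 217, 412]) cube([99, 1437, 20]);
translate([1642, 217, 412]) cube([99, 1437, 20]);
translate([1801, 217, 412]) cube([99, 1437, 20]);
translate([1960, 217, 412]) cube([99, 1437, 20]);
translate([2119, 217, 412]) cube([99, 1437, 20]);


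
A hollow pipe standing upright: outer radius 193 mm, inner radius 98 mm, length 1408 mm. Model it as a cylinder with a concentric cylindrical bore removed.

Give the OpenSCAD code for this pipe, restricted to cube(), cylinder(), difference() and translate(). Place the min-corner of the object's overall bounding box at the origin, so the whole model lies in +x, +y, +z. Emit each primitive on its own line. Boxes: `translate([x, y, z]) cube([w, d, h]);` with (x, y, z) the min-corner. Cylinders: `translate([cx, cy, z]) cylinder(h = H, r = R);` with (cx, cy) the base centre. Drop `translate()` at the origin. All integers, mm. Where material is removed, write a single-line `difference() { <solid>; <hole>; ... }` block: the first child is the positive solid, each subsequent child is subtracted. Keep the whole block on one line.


difference() { translate([193, 193, 0]) cylinder(h = 1408, r = 193); translate([193, 193, 0]) cylinder(h = 1408, r = 98); }


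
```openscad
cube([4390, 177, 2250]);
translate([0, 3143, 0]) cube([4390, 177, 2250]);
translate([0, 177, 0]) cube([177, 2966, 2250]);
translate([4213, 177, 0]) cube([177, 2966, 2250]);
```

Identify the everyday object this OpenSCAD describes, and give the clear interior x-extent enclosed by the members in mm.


A house (or room) frame. The interior width is 4036 mm.

Four 2250 mm walls enclosing a rectangle with no floor or roof — a room or house frame. Outside width is 4390 mm and wall thickness is 177 mm, so the interior width is 4390 − 2 × 177 = 4036 mm.


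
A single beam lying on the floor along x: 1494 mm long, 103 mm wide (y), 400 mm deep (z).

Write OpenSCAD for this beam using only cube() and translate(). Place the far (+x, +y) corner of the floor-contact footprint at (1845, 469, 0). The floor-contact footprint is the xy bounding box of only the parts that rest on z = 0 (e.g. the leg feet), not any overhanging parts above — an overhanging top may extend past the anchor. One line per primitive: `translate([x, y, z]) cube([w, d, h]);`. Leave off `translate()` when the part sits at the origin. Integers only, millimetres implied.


translate([351, 366, 0]) cube([1494, 103, 400]);


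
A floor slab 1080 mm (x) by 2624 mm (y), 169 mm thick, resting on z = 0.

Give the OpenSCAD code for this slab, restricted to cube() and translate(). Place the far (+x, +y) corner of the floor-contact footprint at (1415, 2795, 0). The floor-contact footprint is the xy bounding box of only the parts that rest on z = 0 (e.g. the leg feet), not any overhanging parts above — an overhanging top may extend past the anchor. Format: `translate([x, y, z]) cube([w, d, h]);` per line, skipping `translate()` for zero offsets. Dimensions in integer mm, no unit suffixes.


translate([335, 171, 0]) cube([1080, 2624, 169]);


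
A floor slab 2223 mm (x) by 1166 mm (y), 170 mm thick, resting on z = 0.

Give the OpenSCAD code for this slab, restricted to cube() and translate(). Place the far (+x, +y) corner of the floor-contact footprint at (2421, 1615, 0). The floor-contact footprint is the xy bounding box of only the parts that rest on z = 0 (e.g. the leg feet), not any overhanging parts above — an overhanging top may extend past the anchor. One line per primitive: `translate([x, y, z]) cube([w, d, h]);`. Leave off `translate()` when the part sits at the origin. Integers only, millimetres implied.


translate([198, 449, 0]) cube([2223, 1166, 170]);


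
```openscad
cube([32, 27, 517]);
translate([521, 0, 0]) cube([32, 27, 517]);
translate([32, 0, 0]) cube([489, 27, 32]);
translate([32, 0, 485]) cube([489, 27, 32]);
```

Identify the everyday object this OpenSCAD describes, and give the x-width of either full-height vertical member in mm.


A picture frame. The border width is 32 mm.

Four thin pieces enclosing a rectangular opening — a picture frame. The two full-height stiles are 517 mm tall; the top rail sits at z = 485 and is 32 mm tall, so the border above the opening is 517 − 485 = 32 mm, matching the stile x-width.


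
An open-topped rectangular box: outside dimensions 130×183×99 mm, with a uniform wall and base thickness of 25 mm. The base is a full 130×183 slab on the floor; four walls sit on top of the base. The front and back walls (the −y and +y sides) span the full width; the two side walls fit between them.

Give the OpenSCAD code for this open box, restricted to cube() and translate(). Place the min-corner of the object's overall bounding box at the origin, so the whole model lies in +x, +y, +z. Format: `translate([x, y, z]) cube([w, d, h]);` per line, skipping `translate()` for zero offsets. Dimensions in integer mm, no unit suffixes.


cube([130, 183, 25]);
translate([0, 0, 25]) cube([130, 25, 74]);
translate([0, 158, 25]) cube([130, 25, 74]);
translate([0, 25, 25]) cube([25, 133, 74]);
translate([105, 25, 25]) cube([25, 133, 74]);


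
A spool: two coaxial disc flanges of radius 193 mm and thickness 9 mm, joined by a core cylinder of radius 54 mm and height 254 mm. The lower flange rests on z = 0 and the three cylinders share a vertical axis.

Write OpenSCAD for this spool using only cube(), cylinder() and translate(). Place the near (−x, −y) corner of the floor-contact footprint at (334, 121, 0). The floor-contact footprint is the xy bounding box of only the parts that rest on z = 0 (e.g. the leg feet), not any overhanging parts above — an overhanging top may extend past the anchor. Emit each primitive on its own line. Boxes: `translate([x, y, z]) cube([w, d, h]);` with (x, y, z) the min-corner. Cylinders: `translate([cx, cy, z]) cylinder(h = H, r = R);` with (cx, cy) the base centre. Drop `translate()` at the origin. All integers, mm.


translate([527, 314, 0]) cylinder(h = 9, r = 193);
translate([527, 314, 9]) cylinder(h = 254, r = 54);
translate([527, 314, 263]) cylinder(h = 9, r = 193);


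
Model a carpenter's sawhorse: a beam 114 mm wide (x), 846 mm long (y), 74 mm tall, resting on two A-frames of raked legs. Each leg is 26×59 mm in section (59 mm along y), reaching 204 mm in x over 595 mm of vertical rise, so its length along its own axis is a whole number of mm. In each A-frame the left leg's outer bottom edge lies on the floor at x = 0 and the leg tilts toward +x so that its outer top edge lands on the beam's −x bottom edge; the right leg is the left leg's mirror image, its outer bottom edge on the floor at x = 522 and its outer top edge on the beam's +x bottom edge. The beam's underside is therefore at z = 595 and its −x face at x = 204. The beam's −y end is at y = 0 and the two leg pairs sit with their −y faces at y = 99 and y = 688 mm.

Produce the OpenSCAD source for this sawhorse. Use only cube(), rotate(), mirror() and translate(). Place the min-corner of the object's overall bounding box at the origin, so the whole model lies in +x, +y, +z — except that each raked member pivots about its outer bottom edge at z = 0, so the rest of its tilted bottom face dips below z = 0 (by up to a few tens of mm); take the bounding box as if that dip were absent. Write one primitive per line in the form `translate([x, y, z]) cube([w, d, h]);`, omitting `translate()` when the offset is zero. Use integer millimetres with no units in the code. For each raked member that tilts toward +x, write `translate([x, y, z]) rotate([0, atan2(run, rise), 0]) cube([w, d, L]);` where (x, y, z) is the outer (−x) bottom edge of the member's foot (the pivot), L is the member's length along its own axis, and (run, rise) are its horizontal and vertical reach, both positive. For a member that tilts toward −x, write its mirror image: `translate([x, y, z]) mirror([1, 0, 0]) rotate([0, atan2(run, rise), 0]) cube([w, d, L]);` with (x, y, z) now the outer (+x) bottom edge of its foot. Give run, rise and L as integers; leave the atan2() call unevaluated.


translate([204, 0, 595]) cube([114, 846, 74]);
translate([0, 99, 0]) rotate([0, atan2(204, 595), 0]) cube([26, 59, 629]);
translate([522, 99, 0]) mirror([1, 0, 0]) rotate([0, atan2(204, 595), 0]) cube([26, 59, 629]);
translate([0, 688, 0]) rotate([0, atan2(204, 595), 0]) cube([26, 59, 629]);
translate([522, 688, 0]) mirror([1, 0, 0]) rotate([0, atan2(204, 595), 0]) cube([26, 59, 629]);


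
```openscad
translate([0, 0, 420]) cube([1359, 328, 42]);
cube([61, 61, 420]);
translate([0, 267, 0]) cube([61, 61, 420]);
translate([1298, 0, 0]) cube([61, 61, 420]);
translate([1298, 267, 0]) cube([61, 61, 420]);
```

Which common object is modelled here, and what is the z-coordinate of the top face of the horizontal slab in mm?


A bench. The seat-top height is 462 mm.

A long slab on four corner posts — a bench. The slab sits at z = 420 with thickness 42, so the top is 420 + 42 = 462 mm.


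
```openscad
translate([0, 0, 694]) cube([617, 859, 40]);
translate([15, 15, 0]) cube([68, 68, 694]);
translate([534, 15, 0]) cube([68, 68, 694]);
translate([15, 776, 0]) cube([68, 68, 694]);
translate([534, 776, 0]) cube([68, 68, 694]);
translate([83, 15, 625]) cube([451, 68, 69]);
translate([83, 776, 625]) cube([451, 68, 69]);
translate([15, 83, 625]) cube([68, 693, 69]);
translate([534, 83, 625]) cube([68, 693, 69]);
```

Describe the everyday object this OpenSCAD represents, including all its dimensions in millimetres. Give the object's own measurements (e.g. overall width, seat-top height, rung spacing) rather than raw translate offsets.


A rectangular dining table. The top is 617×859×40 mm with its upper surface at z = 734 mm. It stands on four 68×68 mm square legs, each inset 15 mm from the nearest pair of top edges, running from the floor to the underside of the top. Four apron rails, 68 mm thick and 69 mm tall, run between adjacent legs with their top edges flush with the underside of the top and their outer faces flush with the legs' outer faces.


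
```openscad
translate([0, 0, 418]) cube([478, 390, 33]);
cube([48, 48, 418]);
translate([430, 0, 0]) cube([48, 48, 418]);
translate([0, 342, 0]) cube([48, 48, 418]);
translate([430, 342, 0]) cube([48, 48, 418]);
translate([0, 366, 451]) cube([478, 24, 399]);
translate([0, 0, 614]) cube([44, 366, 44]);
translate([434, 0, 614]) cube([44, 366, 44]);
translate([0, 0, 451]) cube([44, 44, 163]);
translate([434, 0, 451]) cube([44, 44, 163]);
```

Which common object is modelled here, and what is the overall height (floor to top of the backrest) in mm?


A chair. The overall height is 850 mm.

A slab on four corner posts with a tall panel at the back — a chair. The seat slab sits at z = 418 with thickness 33, and the 399 mm backrest starts at the seat top, so the overall height is 418 + 33 + 399 = 850 mm.


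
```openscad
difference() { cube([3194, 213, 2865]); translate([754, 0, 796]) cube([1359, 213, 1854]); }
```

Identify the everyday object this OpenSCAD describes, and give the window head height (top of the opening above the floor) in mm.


A wall with a window opening. The window head height is 2650 mm.

A wall with a rectangular opening subtracted — a window. Sill at z = 796, opening 1854 mm tall, so the head is at 796 + 1854 = 2650 mm.


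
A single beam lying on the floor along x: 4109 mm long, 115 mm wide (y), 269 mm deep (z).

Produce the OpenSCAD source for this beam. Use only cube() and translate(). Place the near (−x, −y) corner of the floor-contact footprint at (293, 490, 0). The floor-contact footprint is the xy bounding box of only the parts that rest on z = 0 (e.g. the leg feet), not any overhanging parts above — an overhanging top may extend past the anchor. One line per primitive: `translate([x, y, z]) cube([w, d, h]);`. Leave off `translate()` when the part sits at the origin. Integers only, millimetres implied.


translate([293, 490, 0]) cube([4109, 115, 269]);


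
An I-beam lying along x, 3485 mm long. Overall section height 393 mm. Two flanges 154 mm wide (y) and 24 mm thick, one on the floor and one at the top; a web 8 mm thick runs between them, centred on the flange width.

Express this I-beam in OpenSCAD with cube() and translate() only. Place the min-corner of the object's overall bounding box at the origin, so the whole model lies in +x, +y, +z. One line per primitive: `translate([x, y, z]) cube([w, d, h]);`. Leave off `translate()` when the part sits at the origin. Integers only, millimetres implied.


cube([3485, 154, 24]);
translate([0, 73, 24]) cube([3485, 8, 345]);
translate([0, 0, 369]) cube([3485, 154, 24]);


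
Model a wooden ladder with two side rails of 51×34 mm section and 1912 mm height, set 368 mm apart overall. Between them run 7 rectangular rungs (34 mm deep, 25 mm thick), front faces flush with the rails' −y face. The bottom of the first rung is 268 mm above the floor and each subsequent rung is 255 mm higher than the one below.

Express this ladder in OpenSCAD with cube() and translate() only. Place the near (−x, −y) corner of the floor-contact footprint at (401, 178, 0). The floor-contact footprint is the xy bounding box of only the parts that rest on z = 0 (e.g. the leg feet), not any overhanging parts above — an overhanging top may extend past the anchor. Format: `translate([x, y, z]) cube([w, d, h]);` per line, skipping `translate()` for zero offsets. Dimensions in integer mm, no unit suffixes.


translate([401, 178, 0]) cube([51, 34, 1912]);
translate([718, 178, 0]) cube([51, 34, 1912]);
translate([452, 178, 268]) cube([266, 34, 25]);
translate([452, 178, 523]) cube([266, 34, 25]);
translate([452, 178, 778]) cube([266, 34, 25]);
translate([452, 178, 1033]) cube([266, 34, 25]);
translate([452, 178, 1288]) cube([266, 34, 25]);
translate([452, 178, 1543]) cube([266, 34, 25]);
translate([452, 178, 1798]) cube([266, 34, 25]);


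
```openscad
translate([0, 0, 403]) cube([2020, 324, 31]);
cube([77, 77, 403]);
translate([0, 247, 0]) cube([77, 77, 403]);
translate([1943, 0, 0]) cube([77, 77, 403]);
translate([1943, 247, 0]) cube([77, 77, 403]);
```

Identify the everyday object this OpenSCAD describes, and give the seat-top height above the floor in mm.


A bench. The seat-top height is 434 mm.

A long slab on four corner posts — a bench. The slab sits at z = 403 with thickness 31, so the top is 403 + 31 = 434 mm.
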